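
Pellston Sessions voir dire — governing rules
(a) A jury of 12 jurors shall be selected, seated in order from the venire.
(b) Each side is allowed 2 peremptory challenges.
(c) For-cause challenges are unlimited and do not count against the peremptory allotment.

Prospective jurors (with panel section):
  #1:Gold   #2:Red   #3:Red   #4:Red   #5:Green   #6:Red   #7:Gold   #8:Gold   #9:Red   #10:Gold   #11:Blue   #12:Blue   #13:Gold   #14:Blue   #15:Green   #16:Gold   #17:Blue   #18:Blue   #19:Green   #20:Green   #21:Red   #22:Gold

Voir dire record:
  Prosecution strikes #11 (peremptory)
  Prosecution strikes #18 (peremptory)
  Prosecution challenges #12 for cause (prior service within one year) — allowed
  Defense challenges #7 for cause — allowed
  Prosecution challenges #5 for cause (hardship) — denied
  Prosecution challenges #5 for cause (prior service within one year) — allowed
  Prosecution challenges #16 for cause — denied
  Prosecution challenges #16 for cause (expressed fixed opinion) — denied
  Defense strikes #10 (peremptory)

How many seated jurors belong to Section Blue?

Removed: #5, #7, #10, #11, #12, #18.
Seated jurors 1–12: #1, #2, #3, #4, #6, #8, #9, #13, #14, #15, #16, #17.
Of those, in Section Blue: #14, #17 → 2.

2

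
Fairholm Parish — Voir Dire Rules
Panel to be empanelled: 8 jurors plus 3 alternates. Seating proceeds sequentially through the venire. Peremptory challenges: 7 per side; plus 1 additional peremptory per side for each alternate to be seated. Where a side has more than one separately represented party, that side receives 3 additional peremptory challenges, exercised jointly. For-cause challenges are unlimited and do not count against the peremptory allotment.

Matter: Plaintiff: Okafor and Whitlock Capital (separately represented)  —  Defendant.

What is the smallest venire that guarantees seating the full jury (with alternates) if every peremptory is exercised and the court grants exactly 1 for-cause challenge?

Seats to fill: 8 + 3 alternates = 11.
Peremptories — Plaintiff: 7 + 1×3 + 3 = 13; Defendant: 7 + 1×3 = 10; total 23.
For-cause removals: 1.
Minimum venire: 11 + 23 + 1 = 35.

35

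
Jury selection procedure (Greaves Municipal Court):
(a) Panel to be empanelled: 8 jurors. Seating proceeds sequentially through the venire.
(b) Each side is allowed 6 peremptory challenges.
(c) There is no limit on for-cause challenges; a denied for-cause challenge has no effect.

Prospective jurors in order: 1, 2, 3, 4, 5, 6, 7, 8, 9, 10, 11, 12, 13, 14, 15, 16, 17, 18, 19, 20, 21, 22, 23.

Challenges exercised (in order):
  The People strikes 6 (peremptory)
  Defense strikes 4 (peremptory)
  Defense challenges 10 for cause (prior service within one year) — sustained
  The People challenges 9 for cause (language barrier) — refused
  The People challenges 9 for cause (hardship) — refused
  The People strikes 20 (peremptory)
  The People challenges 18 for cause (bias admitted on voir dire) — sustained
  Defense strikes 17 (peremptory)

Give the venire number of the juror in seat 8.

Removed: #4, #6, #10, #17, #18, #20. (#9 stays — for-cause denied.)
Filling seats in venire order through position 8: #1, #2, #3, #5, #7, #8, #9, #11.
So seat 8 is #11.

11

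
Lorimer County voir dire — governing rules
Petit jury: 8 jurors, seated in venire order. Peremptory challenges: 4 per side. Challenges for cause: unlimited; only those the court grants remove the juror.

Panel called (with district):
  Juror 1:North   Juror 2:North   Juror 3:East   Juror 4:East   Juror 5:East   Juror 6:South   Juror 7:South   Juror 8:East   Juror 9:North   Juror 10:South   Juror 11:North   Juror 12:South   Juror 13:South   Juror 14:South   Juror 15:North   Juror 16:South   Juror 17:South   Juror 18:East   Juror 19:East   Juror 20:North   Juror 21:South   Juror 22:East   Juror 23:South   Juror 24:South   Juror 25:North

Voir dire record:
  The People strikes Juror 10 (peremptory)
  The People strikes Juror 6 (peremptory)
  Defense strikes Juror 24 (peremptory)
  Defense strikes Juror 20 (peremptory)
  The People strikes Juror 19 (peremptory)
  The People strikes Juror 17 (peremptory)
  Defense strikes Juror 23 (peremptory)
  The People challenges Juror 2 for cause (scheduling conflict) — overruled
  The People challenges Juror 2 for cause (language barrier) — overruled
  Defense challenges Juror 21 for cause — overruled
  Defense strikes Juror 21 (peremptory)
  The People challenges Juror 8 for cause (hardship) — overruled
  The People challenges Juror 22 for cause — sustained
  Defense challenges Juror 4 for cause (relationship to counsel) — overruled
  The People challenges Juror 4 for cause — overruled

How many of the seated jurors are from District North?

Removed: #6, #10, #17, #19, #20, #21, #22, #23, #24.
Seated jurors 1–8: #1, #2, #3, #4, #5, #7, #8, #9.
Of those, in District North: #1, #2, #9 → 3.

3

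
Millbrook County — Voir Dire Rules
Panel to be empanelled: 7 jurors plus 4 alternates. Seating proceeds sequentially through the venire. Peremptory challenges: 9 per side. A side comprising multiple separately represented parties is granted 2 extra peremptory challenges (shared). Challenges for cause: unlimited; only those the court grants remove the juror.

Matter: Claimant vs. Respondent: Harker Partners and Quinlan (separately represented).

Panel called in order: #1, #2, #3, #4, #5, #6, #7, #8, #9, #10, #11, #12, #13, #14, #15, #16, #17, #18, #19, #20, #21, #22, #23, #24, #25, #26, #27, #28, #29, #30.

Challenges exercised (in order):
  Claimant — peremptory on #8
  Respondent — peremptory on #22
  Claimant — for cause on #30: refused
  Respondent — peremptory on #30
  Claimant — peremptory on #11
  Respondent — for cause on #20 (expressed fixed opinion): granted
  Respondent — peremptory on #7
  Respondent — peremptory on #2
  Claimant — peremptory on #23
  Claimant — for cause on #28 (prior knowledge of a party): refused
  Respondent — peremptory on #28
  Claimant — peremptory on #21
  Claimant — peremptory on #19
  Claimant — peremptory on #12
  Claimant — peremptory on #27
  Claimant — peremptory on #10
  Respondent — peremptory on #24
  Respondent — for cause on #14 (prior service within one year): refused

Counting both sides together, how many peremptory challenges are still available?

6

Claimant allotment: 9. Respondent allotment: 9 base + 2 multi-party = 11.
Claimant peremptories used: #8, #11, #23, #21, #19, #12, #27, #10 — 8 (for-cause on #30, #28 don't count).
Respondent peremptories used: #22, #30, #7, #2, #28, #24 — 6 (for-cause on #20, #14 don't count).
Remaining: (9 − 8) + (11 − 6) = 6.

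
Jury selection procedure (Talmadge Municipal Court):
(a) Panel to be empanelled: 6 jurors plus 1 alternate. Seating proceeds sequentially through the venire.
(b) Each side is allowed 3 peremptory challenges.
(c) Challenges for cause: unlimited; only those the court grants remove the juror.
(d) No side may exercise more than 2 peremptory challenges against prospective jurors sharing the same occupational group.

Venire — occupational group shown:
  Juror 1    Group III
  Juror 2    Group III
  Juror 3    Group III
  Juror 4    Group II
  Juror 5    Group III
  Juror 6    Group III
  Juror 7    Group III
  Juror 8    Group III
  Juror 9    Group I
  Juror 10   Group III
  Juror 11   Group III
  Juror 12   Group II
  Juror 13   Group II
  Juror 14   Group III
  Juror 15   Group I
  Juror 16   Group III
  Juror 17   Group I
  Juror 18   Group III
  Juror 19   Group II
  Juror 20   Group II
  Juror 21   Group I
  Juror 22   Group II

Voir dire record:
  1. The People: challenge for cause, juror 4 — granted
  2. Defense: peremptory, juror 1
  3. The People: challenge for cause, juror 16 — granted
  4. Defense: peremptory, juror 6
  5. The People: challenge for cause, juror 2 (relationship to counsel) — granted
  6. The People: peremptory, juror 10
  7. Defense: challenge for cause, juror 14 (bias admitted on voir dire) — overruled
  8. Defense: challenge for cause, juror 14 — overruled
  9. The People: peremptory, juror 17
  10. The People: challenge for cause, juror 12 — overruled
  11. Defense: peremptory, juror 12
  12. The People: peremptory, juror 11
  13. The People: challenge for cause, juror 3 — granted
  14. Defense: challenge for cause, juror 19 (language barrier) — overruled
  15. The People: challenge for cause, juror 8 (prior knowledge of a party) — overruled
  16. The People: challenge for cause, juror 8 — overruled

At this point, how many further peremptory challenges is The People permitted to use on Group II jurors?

0

The People peremptories so far: #10, #17, #11 — 3 of 3 used, 0 left overall.
Against Group II: none yet — per-group cap 2 leaves 2.
Binding limit: min(0, 2) = 0.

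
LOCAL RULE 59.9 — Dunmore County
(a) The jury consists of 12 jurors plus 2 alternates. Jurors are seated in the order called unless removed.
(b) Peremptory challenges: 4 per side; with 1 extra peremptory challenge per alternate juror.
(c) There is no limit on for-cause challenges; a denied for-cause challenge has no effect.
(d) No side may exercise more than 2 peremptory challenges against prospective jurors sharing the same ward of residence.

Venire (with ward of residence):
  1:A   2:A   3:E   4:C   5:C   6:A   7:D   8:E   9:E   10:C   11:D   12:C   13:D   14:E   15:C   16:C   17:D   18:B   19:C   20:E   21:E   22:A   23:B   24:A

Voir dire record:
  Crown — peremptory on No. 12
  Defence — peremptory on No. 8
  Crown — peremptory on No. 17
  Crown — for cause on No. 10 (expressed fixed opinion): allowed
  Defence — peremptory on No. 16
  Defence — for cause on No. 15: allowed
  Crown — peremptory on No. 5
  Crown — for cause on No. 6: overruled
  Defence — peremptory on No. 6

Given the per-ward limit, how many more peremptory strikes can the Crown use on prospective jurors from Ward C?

Crown peremptories so far: #12, #17, #5 — 3 of 6 used, 3 left overall.
Against Ward C: #12, #5 — 2 used; per-ward cap 2 leaves 0.
Binding limit: min(3, 0) = 0.

0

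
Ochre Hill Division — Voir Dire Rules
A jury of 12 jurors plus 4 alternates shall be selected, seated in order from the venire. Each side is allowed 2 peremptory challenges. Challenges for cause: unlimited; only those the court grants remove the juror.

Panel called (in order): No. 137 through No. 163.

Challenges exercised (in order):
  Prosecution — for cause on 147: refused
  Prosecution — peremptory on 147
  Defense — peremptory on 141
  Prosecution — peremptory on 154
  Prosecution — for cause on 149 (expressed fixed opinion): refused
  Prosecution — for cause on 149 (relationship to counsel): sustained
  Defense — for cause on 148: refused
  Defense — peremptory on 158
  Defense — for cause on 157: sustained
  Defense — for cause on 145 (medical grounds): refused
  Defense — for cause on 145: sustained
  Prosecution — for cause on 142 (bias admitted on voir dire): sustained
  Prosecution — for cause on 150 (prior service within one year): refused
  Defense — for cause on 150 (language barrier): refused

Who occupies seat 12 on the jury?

153

Removed: #141, #142, #145, #147, #149, #154, #157, #158. (#148, #150 stay — for-cause denied.)
Seating in order: seats 1–12 → #137, #138, #139, #140, #143, #144, #146, #148, #150, #151, #152, #153; alternates → #155, #156, #159, #160.
So seat 12 is #153.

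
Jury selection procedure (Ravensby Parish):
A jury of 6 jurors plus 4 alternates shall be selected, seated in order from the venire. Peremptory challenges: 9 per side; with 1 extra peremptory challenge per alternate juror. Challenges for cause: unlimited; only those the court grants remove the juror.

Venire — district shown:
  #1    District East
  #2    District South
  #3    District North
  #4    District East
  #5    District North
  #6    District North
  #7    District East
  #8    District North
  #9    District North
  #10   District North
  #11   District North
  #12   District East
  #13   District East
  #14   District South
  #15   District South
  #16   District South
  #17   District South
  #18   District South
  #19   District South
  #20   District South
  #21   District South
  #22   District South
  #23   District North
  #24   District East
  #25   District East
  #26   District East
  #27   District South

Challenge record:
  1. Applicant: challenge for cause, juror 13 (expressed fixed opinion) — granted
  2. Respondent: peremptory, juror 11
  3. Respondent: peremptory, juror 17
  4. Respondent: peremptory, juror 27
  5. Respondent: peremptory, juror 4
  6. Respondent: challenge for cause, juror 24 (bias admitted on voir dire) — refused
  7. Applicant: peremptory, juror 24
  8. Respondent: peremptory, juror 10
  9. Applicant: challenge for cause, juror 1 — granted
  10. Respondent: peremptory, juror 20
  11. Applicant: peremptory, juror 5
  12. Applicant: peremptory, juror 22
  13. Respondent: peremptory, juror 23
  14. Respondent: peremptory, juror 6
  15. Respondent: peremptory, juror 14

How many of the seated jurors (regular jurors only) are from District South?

Removed: #1, #4, #5, #6, #10, #11, #13, #14, #17, #20, #22, #23, #24, #27.
Seated jurors 1–6: #2, #3, #7, #8, #9, #12 (alternates #15, #16, #18, #19 not counted).
Of those, in District South: #2 → 1.

1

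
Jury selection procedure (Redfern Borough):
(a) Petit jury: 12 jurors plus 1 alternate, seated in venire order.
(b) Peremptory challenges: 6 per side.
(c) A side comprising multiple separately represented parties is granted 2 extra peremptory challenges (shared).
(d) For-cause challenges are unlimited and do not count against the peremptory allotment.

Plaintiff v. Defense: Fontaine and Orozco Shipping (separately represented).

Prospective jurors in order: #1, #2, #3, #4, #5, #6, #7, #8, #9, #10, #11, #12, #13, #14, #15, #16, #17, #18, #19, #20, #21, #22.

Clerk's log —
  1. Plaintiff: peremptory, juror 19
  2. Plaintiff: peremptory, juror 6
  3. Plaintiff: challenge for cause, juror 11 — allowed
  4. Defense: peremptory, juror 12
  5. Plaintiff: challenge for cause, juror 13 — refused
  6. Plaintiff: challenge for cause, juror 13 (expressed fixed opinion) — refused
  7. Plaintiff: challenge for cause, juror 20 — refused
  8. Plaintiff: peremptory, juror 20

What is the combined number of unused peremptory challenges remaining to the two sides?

Plaintiff allotment: 6. Defense allotment: 6 base + 2 multi-party = 8.
Plaintiff peremptories used: #19, #6, #20 — 3 (for-cause on #11, #13, #13, #20 don't count).
Defense peremptories used: #12 — 1.
Remaining: (6 − 3) + (8 − 1) = 10.

10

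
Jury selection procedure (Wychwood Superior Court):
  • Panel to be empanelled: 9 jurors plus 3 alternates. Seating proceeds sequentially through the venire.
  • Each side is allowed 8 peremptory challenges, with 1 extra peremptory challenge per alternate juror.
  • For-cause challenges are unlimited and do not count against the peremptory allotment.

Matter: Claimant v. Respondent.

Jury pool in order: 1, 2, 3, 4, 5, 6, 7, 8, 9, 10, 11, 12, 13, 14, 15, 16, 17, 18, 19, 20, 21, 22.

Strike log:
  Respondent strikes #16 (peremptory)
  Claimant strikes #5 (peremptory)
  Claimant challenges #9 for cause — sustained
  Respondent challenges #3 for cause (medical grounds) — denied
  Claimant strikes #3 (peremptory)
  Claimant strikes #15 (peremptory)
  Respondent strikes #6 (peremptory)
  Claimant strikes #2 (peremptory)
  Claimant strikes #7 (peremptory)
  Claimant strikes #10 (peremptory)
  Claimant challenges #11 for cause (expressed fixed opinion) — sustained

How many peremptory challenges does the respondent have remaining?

Respondent allotment: 8 base + 1 × 3 alternates = 11.
Respondent peremptories used: #16, #6 — 2 (the for-cause on #3 doesn't count).
Remaining: 11 − 2 = 9.

9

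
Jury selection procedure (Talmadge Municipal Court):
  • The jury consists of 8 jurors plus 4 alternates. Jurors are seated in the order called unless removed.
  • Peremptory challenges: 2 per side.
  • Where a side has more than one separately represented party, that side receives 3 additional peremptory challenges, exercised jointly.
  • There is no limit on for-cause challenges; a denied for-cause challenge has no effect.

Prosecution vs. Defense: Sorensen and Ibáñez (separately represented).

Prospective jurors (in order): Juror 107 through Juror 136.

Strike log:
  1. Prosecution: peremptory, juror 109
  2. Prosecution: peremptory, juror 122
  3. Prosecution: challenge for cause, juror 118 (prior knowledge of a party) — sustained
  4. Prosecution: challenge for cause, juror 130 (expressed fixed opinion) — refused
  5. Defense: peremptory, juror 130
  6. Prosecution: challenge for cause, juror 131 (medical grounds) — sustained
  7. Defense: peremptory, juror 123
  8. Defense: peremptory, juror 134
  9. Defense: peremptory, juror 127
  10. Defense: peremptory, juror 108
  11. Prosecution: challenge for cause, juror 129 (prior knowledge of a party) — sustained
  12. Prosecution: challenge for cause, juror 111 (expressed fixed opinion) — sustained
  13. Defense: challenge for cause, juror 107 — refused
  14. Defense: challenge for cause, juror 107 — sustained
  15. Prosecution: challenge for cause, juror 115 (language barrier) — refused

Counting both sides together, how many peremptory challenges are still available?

Prosecution allotment: 2. Defense allotment: 2 base + 3 multi-party = 5.
Prosecution peremptories used: #109, #122 — 2 (for-cause on #118, #130, #131, #129, #111, #115 don't count).
Defense peremptories used: #130, #123, #134, #127, #108 — 5 (for-cause on #107, #107 don't count).
Remaining: (2 − 2) + (5 − 5) = 0.

0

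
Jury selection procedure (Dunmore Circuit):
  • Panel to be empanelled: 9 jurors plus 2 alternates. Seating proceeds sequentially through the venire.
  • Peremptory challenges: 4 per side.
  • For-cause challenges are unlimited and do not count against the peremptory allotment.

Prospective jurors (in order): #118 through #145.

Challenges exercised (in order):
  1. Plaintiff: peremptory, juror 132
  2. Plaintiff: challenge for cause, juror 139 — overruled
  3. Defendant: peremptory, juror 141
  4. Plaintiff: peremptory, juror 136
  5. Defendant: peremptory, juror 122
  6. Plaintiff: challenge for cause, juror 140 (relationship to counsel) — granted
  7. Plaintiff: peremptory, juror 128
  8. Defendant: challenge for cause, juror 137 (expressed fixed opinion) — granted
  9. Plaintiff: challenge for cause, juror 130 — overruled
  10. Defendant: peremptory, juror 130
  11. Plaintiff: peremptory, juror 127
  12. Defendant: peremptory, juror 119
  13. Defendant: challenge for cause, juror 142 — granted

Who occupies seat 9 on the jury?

131

Removed: #119, #122, #127, #128, #130, #132, #136, #137, #140, #141, #142. (#139 stays — for-cause denied.)
Seating in order: seats 1–9 → #118, #120, #121, #123, #124, #125, #126, #129, #131; alternates → #133, #134.
So seat 9 is #131.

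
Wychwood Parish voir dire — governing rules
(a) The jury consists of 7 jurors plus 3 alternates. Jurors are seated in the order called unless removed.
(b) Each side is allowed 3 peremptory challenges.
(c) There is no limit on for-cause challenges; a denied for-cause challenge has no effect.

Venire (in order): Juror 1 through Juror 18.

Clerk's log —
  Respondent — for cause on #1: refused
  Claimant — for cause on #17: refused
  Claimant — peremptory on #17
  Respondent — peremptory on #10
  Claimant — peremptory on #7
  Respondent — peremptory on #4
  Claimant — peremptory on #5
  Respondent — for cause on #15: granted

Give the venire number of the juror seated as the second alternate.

13

Removed: #4, #5, #7, #10, #15, #17. (#1 stays — for-cause denied.)
Seating in order: seats 1–7 → #1, #2, #3, #6, #8, #9, #11; alternates → #12, #13, #14.
So alternate 2 is #13.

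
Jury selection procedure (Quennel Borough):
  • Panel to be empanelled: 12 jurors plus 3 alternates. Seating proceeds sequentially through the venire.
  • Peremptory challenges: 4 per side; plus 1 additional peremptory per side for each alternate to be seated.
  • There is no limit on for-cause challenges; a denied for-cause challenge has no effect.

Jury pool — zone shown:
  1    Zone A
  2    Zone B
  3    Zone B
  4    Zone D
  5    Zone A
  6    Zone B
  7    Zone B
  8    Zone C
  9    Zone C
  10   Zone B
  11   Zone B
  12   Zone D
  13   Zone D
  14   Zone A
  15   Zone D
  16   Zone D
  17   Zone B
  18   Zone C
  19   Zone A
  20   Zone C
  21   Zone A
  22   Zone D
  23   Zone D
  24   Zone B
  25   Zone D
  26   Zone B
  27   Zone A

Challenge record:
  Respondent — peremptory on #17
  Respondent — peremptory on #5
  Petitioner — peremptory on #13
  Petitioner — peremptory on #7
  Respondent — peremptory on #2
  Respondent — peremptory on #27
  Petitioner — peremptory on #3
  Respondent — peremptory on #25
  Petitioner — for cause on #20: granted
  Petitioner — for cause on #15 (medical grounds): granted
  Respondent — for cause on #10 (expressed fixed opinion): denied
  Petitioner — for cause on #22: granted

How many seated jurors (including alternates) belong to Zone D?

Removed: #2, #3, #5, #7, #13, #15, #17, #20, #22, #25, #27.
Seated (15 incl. alternates): #1, #4, #6, #8, #9, #10, #11, #12, #14, #16, #18, #19, #21, #23, #24.
Of those, in Zone D: #4, #12, #16, #23 → 4.

4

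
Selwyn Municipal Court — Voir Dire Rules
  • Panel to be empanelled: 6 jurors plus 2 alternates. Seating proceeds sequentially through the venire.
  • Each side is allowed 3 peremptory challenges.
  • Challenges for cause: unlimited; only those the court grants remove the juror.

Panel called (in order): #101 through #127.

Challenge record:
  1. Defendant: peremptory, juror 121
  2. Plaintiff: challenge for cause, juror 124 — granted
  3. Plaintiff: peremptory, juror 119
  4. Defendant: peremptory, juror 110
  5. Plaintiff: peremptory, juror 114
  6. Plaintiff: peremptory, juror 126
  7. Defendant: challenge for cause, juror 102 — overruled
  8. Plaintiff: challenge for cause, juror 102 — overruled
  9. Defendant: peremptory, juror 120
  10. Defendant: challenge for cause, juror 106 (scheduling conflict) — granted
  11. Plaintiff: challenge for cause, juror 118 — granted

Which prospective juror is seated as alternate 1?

Removed: #106, #110, #114, #118, #119, #120, #121, #124, #126. (#102 stays — for-cause denied.)
Filling seats in venire order through position 7: #101, #102, #103, #104, #105, #107, #108.
So alternate 1 is #108.

108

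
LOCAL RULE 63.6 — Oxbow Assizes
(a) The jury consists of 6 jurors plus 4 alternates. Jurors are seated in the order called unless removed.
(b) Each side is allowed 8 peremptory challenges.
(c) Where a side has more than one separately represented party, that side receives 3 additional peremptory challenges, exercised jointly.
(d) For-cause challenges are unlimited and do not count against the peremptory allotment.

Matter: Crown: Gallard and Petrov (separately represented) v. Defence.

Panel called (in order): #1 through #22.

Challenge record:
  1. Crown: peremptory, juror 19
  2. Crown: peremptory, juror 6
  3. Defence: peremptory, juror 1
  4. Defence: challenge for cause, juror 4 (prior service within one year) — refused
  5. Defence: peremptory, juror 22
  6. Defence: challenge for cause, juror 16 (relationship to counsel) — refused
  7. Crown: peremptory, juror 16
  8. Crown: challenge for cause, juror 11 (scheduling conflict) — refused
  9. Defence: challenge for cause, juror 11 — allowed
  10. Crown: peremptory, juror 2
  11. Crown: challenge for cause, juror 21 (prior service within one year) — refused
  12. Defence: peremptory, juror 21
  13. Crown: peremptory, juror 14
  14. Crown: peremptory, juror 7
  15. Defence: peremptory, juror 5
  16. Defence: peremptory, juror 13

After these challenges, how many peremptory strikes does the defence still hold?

3

Defence allotment: 8.
Defence peremptories used: #1, #22, #21, #5, #13 — 5 (for-cause on #4, #16, #11 don't count).
Remaining: 8 − 5 = 3.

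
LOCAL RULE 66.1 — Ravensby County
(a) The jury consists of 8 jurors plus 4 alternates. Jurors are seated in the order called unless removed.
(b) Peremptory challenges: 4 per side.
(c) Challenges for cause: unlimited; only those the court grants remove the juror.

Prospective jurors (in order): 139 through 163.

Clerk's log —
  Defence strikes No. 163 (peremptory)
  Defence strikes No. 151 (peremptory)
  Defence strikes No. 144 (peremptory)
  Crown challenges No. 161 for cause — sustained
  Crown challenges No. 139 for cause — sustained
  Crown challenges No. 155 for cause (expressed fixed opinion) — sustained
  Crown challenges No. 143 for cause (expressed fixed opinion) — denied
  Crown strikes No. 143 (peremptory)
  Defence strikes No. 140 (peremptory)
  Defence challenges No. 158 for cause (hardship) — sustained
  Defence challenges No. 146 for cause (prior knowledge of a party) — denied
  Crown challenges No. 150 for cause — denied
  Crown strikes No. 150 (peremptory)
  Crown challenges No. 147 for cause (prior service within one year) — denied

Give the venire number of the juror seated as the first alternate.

Removed: #139, #140, #143, #144, #150, #151, #155, #158, #161, #163. (#146, #147 stay — for-cause denied.)
Filling seats in venire order through position 9: #141, #142, #145, #146, #147, #148, #149, #152, #153.
So alternate 1 is #153.

153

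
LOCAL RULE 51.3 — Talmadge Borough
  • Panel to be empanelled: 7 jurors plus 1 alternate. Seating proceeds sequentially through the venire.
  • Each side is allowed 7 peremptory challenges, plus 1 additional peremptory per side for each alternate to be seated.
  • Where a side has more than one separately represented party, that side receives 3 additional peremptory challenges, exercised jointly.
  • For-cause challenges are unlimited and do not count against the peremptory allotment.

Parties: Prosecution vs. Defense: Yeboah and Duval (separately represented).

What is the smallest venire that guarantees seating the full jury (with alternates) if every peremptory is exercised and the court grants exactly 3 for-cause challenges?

30

Seats to fill: 7 + 1 alternates = 8.
Peremptories — Prosecution: 7 + 1×1 = 8; Defense: 7 + 1×1 + 3 = 11; total 19.
For-cause removals: 3.
Minimum venire: 8 + 19 + 3 = 30.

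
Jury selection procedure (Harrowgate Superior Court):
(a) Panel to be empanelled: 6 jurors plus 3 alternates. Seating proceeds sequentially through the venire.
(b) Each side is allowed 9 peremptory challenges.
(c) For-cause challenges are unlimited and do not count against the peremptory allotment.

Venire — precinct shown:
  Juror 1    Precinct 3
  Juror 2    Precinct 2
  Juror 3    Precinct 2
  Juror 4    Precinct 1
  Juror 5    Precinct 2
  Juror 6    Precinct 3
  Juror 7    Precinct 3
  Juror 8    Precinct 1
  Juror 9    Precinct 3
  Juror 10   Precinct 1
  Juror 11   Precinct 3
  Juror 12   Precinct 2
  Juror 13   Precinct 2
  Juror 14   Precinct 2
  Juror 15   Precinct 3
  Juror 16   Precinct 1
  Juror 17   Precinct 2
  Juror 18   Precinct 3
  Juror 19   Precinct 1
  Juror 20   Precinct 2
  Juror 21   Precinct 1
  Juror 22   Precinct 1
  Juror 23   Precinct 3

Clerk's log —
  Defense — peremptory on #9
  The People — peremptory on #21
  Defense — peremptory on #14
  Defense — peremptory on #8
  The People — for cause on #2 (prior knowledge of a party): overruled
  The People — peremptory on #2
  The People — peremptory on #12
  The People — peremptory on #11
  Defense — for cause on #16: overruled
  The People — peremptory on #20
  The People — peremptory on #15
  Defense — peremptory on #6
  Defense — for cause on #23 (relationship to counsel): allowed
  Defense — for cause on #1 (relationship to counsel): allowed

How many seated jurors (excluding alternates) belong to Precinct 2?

Removed: #1, #2, #6, #8, #9, #11, #12, #14, #15, #20, #21, #23.
Seated jurors 1–6: #3, #4, #5, #7, #10, #13 (alternates #16, #17, #18 not counted).
Of those, in Precinct 2: #3, #5, #13 → 3.

3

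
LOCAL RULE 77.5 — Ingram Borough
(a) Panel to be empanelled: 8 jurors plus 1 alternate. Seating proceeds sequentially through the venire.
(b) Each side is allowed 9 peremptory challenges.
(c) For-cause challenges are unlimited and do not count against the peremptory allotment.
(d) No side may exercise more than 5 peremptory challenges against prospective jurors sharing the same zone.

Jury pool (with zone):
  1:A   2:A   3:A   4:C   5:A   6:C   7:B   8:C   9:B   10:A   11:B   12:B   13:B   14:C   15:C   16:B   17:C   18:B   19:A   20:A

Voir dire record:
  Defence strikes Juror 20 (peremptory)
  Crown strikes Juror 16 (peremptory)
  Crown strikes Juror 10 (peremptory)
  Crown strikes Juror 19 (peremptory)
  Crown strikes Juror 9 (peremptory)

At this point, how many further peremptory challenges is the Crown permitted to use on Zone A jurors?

3

Crown peremptories so far: #16, #10, #19, #9 — 4 of 9 used, 5 left overall.
Against Zone A: #10, #19 — 2 used; per-zone cap 5 leaves 3.
Binding limit: min(5, 3) = 3.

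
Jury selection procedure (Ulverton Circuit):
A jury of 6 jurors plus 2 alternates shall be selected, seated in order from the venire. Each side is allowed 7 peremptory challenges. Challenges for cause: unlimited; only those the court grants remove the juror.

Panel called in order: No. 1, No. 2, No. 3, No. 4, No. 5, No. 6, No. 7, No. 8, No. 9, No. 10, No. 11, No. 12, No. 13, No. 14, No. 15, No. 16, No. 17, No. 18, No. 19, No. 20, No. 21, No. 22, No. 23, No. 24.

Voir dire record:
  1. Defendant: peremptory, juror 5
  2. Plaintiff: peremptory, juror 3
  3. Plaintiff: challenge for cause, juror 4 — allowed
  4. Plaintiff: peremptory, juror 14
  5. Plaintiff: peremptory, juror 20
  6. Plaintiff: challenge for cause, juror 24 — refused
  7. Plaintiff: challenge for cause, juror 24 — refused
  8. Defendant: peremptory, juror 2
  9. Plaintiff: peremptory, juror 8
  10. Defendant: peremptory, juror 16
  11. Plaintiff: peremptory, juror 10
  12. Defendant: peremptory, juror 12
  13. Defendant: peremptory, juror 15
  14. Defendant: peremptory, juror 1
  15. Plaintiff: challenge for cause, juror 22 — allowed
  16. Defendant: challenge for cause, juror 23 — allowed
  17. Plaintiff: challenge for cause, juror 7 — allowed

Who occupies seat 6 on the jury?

Removed: #1, #2, #3, #4, #5, #7, #8, #10, #12, #14, #15, #16, #20, #22, #23. (#24 stays — for-cause denied.)
Seating in order: seats 1–6 → #6, #9, #11, #13, #17, #18; alternates → #19, #21.
So seat 6 is #18.

18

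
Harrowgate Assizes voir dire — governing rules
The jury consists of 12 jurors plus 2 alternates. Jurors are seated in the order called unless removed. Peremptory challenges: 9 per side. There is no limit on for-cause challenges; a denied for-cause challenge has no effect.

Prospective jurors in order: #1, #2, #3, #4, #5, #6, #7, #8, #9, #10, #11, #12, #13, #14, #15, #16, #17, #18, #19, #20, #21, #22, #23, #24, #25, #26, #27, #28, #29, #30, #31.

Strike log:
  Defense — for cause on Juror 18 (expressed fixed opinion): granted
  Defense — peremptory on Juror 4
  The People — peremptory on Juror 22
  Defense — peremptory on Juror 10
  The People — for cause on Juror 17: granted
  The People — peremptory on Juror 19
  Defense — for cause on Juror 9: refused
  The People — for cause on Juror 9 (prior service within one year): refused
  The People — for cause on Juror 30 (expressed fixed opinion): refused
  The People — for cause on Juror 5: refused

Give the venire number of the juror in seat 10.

12

Removed: #4, #10, #17, #18, #19, #22. (#5, #9, #30 stay — for-cause denied.)
Seating in order: seats 1–12 → #1, #2, #3, #5, #6, #7, #8, #9, #11, #12, #13, #14; alternates → #15, #16.
So seat 10 is #12.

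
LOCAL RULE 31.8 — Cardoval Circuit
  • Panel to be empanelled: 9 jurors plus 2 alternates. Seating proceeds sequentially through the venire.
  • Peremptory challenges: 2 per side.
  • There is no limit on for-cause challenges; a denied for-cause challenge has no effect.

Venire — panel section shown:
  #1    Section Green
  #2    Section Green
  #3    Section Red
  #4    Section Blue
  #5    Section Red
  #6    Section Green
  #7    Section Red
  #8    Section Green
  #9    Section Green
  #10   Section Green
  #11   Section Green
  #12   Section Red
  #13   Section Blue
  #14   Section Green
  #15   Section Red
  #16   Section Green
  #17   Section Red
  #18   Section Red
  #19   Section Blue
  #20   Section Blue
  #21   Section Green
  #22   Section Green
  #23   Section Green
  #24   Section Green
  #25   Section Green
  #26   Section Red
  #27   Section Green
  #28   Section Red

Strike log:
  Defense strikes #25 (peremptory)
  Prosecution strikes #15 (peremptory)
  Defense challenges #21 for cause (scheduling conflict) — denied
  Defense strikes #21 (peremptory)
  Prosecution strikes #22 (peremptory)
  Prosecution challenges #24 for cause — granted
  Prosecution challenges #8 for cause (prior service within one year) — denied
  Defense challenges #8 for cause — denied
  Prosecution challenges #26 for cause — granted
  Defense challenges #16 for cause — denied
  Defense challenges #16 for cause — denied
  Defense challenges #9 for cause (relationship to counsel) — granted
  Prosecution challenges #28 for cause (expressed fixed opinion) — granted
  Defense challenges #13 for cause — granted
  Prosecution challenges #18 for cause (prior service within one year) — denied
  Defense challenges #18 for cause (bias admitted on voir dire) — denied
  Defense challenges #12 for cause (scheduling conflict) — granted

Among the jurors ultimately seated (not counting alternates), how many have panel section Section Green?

5

Removed: #9, #12, #13, #15, #21, #22, #24, #25, #26, #28.
Seated jurors 1–9: #1, #2, #3, #4, #5, #6, #7, #8, #10 (alternates #11, #14 not counted).
Of those, in Section Green: #1, #2, #6, #8, #10 → 5.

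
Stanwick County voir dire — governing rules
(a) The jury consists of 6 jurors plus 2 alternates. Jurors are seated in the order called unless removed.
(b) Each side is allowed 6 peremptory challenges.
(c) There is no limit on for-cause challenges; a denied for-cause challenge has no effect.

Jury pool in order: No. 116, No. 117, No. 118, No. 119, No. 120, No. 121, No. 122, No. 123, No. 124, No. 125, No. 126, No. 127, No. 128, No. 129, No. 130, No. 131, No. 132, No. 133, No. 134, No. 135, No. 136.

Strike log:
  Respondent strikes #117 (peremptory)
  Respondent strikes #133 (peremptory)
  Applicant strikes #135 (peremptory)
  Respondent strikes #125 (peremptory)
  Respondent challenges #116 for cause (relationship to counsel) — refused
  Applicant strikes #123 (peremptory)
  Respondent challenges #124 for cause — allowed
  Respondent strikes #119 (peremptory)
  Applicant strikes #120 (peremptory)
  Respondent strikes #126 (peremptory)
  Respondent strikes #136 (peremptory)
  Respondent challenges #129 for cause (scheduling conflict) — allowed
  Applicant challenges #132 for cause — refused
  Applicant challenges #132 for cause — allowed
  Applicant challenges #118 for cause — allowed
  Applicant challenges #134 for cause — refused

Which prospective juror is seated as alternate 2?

Removed: #117, #118, #119, #120, #123, #124, #125, #126, #129, #132, #133, #135, #136. (#116, #134 stay — for-cause denied.)
Seating in order: seats 1–6 → #116, #121, #122, #127, #128, #130; alternates → #131, #134.
So alternate 2 is #134.

134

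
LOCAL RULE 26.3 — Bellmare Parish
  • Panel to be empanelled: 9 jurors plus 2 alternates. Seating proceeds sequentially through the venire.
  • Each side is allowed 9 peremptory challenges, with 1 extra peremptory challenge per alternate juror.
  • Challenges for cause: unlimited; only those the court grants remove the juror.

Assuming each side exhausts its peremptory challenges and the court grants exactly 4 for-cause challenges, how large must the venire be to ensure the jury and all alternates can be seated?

37

Seats to fill: 9 + 2 alternates = 11.
Peremptories: 9 + 1×2 = 11 per side × 2 sides = 22.
For-cause removals: 4.
Minimum venire: 11 + 22 + 4 = 37.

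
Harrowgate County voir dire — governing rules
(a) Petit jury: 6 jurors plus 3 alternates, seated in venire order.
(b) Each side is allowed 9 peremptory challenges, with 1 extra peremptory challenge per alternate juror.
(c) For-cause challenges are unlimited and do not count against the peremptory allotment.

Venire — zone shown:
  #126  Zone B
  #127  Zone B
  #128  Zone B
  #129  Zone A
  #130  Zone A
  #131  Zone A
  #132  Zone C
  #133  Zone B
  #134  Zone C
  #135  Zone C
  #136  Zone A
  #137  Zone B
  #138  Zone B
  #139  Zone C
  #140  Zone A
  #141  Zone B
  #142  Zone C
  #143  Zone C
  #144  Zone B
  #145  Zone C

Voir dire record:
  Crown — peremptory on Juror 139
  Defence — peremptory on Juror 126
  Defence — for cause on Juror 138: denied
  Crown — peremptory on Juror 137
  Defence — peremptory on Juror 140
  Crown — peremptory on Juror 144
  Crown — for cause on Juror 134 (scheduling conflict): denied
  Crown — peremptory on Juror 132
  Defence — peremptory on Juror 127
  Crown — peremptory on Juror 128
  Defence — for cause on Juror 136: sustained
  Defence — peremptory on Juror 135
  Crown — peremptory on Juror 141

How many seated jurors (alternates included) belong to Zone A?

3

Removed: #126, #127, #128, #132, #135, #136, #137, #139, #140, #141, #144.
Seated (9 incl. alternates): #129, #130, #131, #133, #134, #138, #142, #143, #145.
Of those, in Zone A: #129, #130, #131 → 3.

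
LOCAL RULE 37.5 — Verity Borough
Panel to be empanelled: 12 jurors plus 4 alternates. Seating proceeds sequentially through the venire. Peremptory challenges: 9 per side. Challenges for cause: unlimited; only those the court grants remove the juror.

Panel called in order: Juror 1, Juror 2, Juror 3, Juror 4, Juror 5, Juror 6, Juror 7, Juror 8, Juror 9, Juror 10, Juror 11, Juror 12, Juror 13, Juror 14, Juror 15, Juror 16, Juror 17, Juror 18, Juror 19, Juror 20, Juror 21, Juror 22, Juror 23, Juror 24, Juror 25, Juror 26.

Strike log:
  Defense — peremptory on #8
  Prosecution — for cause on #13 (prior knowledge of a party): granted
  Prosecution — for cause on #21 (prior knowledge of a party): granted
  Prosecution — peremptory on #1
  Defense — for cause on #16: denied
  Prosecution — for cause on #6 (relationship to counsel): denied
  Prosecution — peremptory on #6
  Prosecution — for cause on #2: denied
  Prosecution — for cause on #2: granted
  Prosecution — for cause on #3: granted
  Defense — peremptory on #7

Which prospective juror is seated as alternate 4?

Removed: #1, #2, #3, #6, #7, #8, #13, #21. (#16 stays — for-cause denied.)
Filling seats in venire order through position 16: #4, #5, #9, #10, #11, #12, #14, #15, #16, #17, #18, #19, #20, #22, #23, #24.
So alternate 4 is #24.

24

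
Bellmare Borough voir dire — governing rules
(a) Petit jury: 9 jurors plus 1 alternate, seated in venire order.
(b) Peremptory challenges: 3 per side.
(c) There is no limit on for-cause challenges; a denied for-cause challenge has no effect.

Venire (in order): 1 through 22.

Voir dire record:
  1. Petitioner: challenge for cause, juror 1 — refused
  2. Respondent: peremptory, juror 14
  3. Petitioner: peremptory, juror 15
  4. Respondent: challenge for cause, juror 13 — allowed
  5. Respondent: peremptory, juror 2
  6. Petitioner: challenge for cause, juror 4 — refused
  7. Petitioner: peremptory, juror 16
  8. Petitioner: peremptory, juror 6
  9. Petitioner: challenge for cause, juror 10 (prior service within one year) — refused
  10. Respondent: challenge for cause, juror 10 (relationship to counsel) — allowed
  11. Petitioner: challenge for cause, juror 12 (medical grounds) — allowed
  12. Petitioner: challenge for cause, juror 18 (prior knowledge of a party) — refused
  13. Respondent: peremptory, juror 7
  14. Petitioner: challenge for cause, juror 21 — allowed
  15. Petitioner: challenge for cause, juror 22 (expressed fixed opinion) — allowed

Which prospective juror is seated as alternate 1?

Removed: #2, #6, #7, #10, #12, #13, #14, #15, #16, #21, #22. (#1, #4, #18 stay — for-cause denied.)
Filling seats in venire order through position 10: #1, #3, #4, #5, #8, #9, #11, #17, #18, #19.
So alternate 1 is #19.

19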